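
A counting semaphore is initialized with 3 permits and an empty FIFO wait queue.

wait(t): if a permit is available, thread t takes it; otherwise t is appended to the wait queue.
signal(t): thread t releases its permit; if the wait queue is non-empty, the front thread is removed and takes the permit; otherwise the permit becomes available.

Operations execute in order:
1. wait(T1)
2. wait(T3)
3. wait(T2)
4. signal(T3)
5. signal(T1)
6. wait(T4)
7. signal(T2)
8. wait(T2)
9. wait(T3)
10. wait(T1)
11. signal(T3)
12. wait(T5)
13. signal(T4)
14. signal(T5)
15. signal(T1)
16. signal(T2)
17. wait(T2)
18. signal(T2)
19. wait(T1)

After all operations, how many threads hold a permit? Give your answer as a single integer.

Answer: 1

Derivation:
Step 1: wait(T1) -> count=2 queue=[] holders={T1}
Step 2: wait(T3) -> count=1 queue=[] holders={T1,T3}
Step 3: wait(T2) -> count=0 queue=[] holders={T1,T2,T3}
Step 4: signal(T3) -> count=1 queue=[] holders={T1,T2}
Step 5: signal(T1) -> count=2 queue=[] holders={T2}
Step 6: wait(T4) -> count=1 queue=[] holders={T2,T4}
Step 7: signal(T2) -> count=2 queue=[] holders={T4}
Step 8: wait(T2) -> count=1 queue=[] holders={T2,T4}
Step 9: wait(T3) -> count=0 queue=[] holders={T2,T3,T4}
Step 10: wait(T1) -> count=0 queue=[T1] holders={T2,T3,T4}
Step 11: signal(T3) -> count=0 queue=[] holders={T1,T2,T4}
Step 12: wait(T5) -> count=0 queue=[T5] holders={T1,T2,T4}
Step 13: signal(T4) -> count=0 queue=[] holders={T1,T2,T5}
Step 14: signal(T5) -> count=1 queue=[] holders={T1,T2}
Step 15: signal(T1) -> count=2 queue=[] holders={T2}
Step 16: signal(T2) -> count=3 queue=[] holders={none}
Step 17: wait(T2) -> count=2 queue=[] holders={T2}
Step 18: signal(T2) -> count=3 queue=[] holders={none}
Step 19: wait(T1) -> count=2 queue=[] holders={T1}
Final holders: {T1} -> 1 thread(s)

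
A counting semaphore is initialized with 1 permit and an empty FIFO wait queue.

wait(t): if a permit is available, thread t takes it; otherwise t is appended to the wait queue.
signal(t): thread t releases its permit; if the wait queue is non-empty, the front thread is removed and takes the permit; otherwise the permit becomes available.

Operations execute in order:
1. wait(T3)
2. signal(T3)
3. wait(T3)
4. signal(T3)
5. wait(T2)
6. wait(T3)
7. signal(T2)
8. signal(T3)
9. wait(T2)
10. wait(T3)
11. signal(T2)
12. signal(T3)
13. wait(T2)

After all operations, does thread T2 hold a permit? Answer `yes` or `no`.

Answer: yes

Derivation:
Step 1: wait(T3) -> count=0 queue=[] holders={T3}
Step 2: signal(T3) -> count=1 queue=[] holders={none}
Step 3: wait(T3) -> count=0 queue=[] holders={T3}
Step 4: signal(T3) -> count=1 queue=[] holders={none}
Step 5: wait(T2) -> count=0 queue=[] holders={T2}
Step 6: wait(T3) -> count=0 queue=[T3] holders={T2}
Step 7: signal(T2) -> count=0 queue=[] holders={T3}
Step 8: signal(T3) -> count=1 queue=[] holders={none}
Step 9: wait(T2) -> count=0 queue=[] holders={T2}
Step 10: wait(T3) -> count=0 queue=[T3] holders={T2}
Step 11: signal(T2) -> count=0 queue=[] holders={T3}
Step 12: signal(T3) -> count=1 queue=[] holders={none}
Step 13: wait(T2) -> count=0 queue=[] holders={T2}
Final holders: {T2} -> T2 in holders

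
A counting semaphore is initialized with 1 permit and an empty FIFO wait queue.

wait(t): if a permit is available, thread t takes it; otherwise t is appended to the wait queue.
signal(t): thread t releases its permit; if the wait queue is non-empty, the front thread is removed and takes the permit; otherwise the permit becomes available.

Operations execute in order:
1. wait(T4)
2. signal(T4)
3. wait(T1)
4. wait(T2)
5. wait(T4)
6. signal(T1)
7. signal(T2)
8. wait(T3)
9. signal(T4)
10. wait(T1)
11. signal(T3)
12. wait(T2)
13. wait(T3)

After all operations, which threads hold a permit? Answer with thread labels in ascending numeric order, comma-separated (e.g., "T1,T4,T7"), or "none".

Answer: T1

Derivation:
Step 1: wait(T4) -> count=0 queue=[] holders={T4}
Step 2: signal(T4) -> count=1 queue=[] holders={none}
Step 3: wait(T1) -> count=0 queue=[] holders={T1}
Step 4: wait(T2) -> count=0 queue=[T2] holders={T1}
Step 5: wait(T4) -> count=0 queue=[T2,T4] holders={T1}
Step 6: signal(T1) -> count=0 queue=[T4] holders={T2}
Step 7: signal(T2) -> count=0 queue=[] holders={T4}
Step 8: wait(T3) -> count=0 queue=[T3] holders={T4}
Step 9: signal(T4) -> count=0 queue=[] holders={T3}
Step 10: wait(T1) -> count=0 queue=[T1] holders={T3}
Step 11: signal(T3) -> count=0 queue=[] holders={T1}
Step 12: wait(T2) -> count=0 queue=[T2] holders={T1}
Step 13: wait(T3) -> count=0 queue=[T2,T3] holders={T1}
Final holders: T1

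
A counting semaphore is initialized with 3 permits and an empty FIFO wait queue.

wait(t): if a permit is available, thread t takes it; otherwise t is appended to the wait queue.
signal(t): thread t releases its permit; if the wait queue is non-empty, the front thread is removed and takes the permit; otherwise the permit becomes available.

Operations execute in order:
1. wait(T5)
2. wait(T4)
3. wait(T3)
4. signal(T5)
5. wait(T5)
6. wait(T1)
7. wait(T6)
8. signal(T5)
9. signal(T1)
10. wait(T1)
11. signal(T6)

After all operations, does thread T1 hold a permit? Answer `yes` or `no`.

Answer: yes

Derivation:
Step 1: wait(T5) -> count=2 queue=[] holders={T5}
Step 2: wait(T4) -> count=1 queue=[] holders={T4,T5}
Step 3: wait(T3) -> count=0 queue=[] holders={T3,T4,T5}
Step 4: signal(T5) -> count=1 queue=[] holders={T3,T4}
Step 5: wait(T5) -> count=0 queue=[] holders={T3,T4,T5}
Step 6: wait(T1) -> count=0 queue=[T1] holders={T3,T4,T5}
Step 7: wait(T6) -> count=0 queue=[T1,T6] holders={T3,T4,T5}
Step 8: signal(T5) -> count=0 queue=[T6] holders={T1,T3,T4}
Step 9: signal(T1) -> count=0 queue=[] holders={T3,T4,T6}
Step 10: wait(T1) -> count=0 queue=[T1] holders={T3,T4,T6}
Step 11: signal(T6) -> count=0 queue=[] holders={T1,T3,T4}
Final holders: {T1,T3,T4} -> T1 in holders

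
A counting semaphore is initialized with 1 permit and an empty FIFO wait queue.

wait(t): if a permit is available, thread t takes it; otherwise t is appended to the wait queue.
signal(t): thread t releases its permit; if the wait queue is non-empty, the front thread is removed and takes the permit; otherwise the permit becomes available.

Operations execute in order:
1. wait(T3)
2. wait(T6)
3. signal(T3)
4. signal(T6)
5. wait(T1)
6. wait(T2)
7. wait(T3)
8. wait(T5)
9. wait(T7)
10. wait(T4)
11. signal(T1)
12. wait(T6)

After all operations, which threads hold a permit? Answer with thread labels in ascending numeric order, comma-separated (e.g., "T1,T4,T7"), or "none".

Answer: T2

Derivation:
Step 1: wait(T3) -> count=0 queue=[] holders={T3}
Step 2: wait(T6) -> count=0 queue=[T6] holders={T3}
Step 3: signal(T3) -> count=0 queue=[] holders={T6}
Step 4: signal(T6) -> count=1 queue=[] holders={none}
Step 5: wait(T1) -> count=0 queue=[] holders={T1}
Step 6: wait(T2) -> count=0 queue=[T2] holders={T1}
Step 7: wait(T3) -> count=0 queue=[T2,T3] holders={T1}
Step 8: wait(T5) -> count=0 queue=[T2,T3,T5] holders={T1}
Step 9: wait(T7) -> count=0 queue=[T2,T3,T5,T7] holders={T1}
Step 10: wait(T4) -> count=0 queue=[T2,T3,T5,T7,T4] holders={T1}
Step 11: signal(T1) -> count=0 queue=[T3,T5,T7,T4] holders={T2}
Step 12: wait(T6) -> count=0 queue=[T3,T5,T7,T4,T6] holders={T2}
Final holders: T2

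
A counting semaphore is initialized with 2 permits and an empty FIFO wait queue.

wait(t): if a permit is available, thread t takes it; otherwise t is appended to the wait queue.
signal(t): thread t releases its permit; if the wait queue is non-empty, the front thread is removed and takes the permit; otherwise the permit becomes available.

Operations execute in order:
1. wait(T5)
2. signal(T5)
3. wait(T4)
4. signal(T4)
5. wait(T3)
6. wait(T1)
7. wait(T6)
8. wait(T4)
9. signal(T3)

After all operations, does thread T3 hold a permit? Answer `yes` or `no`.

Step 1: wait(T5) -> count=1 queue=[] holders={T5}
Step 2: signal(T5) -> count=2 queue=[] holders={none}
Step 3: wait(T4) -> count=1 queue=[] holders={T4}
Step 4: signal(T4) -> count=2 queue=[] holders={none}
Step 5: wait(T3) -> count=1 queue=[] holders={T3}
Step 6: wait(T1) -> count=0 queue=[] holders={T1,T3}
Step 7: wait(T6) -> count=0 queue=[T6] holders={T1,T3}
Step 8: wait(T4) -> count=0 queue=[T6,T4] holders={T1,T3}
Step 9: signal(T3) -> count=0 queue=[T4] holders={T1,T6}
Final holders: {T1,T6} -> T3 not in holders

Answer: no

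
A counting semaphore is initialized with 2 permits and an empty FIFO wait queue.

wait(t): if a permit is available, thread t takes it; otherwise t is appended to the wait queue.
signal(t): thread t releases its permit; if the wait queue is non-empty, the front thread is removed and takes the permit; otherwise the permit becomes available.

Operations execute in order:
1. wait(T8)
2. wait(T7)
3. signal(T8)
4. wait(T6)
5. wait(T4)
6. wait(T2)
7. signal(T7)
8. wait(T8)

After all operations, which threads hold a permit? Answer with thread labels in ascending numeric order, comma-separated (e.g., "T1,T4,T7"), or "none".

Step 1: wait(T8) -> count=1 queue=[] holders={T8}
Step 2: wait(T7) -> count=0 queue=[] holders={T7,T8}
Step 3: signal(T8) -> count=1 queue=[] holders={T7}
Step 4: wait(T6) -> count=0 queue=[] holders={T6,T7}
Step 5: wait(T4) -> count=0 queue=[T4] holders={T6,T7}
Step 6: wait(T2) -> count=0 queue=[T4,T2] holders={T6,T7}
Step 7: signal(T7) -> count=0 queue=[T2] holders={T4,T6}
Step 8: wait(T8) -> count=0 queue=[T2,T8] holders={T4,T6}
Final holders: T4,T6

Answer: T4,T6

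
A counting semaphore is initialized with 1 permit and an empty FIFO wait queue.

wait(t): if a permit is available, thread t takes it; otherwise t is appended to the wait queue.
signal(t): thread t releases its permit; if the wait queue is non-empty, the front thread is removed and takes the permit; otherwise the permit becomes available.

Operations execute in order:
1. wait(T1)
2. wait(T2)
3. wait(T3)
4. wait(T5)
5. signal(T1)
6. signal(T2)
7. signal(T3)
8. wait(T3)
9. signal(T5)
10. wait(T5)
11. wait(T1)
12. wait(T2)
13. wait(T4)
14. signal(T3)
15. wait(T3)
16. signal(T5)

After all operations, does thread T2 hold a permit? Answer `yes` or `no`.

Answer: no

Derivation:
Step 1: wait(T1) -> count=0 queue=[] holders={T1}
Step 2: wait(T2) -> count=0 queue=[T2] holders={T1}
Step 3: wait(T3) -> count=0 queue=[T2,T3] holders={T1}
Step 4: wait(T5) -> count=0 queue=[T2,T3,T5] holders={T1}
Step 5: signal(T1) -> count=0 queue=[T3,T5] holders={T2}
Step 6: signal(T2) -> count=0 queue=[T5] holders={T3}
Step 7: signal(T3) -> count=0 queue=[] holders={T5}
Step 8: wait(T3) -> count=0 queue=[T3] holders={T5}
Step 9: signal(T5) -> count=0 queue=[] holders={T3}
Step 10: wait(T5) -> count=0 queue=[T5] holders={T3}
Step 11: wait(T1) -> count=0 queue=[T5,T1] holders={T3}
Step 12: wait(T2) -> count=0 queue=[T5,T1,T2] holders={T3}
Step 13: wait(T4) -> count=0 queue=[T5,T1,T2,T4] holders={T3}
Step 14: signal(T3) -> count=0 queue=[T1,T2,T4] holders={T5}
Step 15: wait(T3) -> count=0 queue=[T1,T2,T4,T3] holders={T5}
Step 16: signal(T5) -> count=0 queue=[T2,T4,T3] holders={T1}
Final holders: {T1} -> T2 not in holders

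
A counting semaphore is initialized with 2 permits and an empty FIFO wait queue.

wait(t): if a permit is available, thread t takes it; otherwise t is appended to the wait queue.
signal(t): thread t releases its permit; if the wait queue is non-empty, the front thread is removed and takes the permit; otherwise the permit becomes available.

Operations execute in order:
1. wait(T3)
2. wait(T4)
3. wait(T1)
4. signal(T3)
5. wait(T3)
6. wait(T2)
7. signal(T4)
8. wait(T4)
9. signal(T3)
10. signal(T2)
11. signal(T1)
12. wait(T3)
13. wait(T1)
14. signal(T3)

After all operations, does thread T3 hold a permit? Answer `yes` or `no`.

Step 1: wait(T3) -> count=1 queue=[] holders={T3}
Step 2: wait(T4) -> count=0 queue=[] holders={T3,T4}
Step 3: wait(T1) -> count=0 queue=[T1] holders={T3,T4}
Step 4: signal(T3) -> count=0 queue=[] holders={T1,T4}
Step 5: wait(T3) -> count=0 queue=[T3] holders={T1,T4}
Step 6: wait(T2) -> count=0 queue=[T3,T2] holders={T1,T4}
Step 7: signal(T4) -> count=0 queue=[T2] holders={T1,T3}
Step 8: wait(T4) -> count=0 queue=[T2,T4] holders={T1,T3}
Step 9: signal(T3) -> count=0 queue=[T4] holders={T1,T2}
Step 10: signal(T2) -> count=0 queue=[] holders={T1,T4}
Step 11: signal(T1) -> count=1 queue=[] holders={T4}
Step 12: wait(T3) -> count=0 queue=[] holders={T3,T4}
Step 13: wait(T1) -> count=0 queue=[T1] holders={T3,T4}
Step 14: signal(T3) -> count=0 queue=[] holders={T1,T4}
Final holders: {T1,T4} -> T3 not in holders

Answer: no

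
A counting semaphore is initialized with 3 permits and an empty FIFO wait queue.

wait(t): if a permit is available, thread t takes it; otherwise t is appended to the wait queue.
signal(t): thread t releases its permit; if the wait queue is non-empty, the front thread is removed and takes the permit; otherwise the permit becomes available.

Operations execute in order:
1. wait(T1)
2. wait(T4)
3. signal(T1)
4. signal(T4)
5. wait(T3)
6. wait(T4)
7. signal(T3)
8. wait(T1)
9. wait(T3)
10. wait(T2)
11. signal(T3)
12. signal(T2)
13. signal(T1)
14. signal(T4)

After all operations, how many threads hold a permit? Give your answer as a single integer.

Step 1: wait(T1) -> count=2 queue=[] holders={T1}
Step 2: wait(T4) -> count=1 queue=[] holders={T1,T4}
Step 3: signal(T1) -> count=2 queue=[] holders={T4}
Step 4: signal(T4) -> count=3 queue=[] holders={none}
Step 5: wait(T3) -> count=2 queue=[] holders={T3}
Step 6: wait(T4) -> count=1 queue=[] holders={T3,T4}
Step 7: signal(T3) -> count=2 queue=[] holders={T4}
Step 8: wait(T1) -> count=1 queue=[] holders={T1,T4}
Step 9: wait(T3) -> count=0 queue=[] holders={T1,T3,T4}
Step 10: wait(T2) -> count=0 queue=[T2] holders={T1,T3,T4}
Step 11: signal(T3) -> count=0 queue=[] holders={T1,T2,T4}
Step 12: signal(T2) -> count=1 queue=[] holders={T1,T4}
Step 13: signal(T1) -> count=2 queue=[] holders={T4}
Step 14: signal(T4) -> count=3 queue=[] holders={none}
Final holders: {none} -> 0 thread(s)

Answer: 0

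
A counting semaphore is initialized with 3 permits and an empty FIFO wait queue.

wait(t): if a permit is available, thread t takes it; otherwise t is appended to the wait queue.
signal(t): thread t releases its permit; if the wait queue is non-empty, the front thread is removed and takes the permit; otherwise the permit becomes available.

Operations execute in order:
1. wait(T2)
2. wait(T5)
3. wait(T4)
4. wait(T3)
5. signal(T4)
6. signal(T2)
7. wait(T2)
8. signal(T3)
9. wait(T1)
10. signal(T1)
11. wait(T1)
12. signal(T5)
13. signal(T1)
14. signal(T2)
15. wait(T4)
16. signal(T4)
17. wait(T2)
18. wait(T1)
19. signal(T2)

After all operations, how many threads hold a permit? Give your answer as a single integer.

Step 1: wait(T2) -> count=2 queue=[] holders={T2}
Step 2: wait(T5) -> count=1 queue=[] holders={T2,T5}
Step 3: wait(T4) -> count=0 queue=[] holders={T2,T4,T5}
Step 4: wait(T3) -> count=0 queue=[T3] holders={T2,T4,T5}
Step 5: signal(T4) -> count=0 queue=[] holders={T2,T3,T5}
Step 6: signal(T2) -> count=1 queue=[] holders={T3,T5}
Step 7: wait(T2) -> count=0 queue=[] holders={T2,T3,T5}
Step 8: signal(T3) -> count=1 queue=[] holders={T2,T5}
Step 9: wait(T1) -> count=0 queue=[] holders={T1,T2,T5}
Step 10: signal(T1) -> count=1 queue=[] holders={T2,T5}
Step 11: wait(T1) -> count=0 queue=[] holders={T1,T2,T5}
Step 12: signal(T5) -> count=1 queue=[] holders={T1,T2}
Step 13: signal(T1) -> count=2 queue=[] holders={T2}
Step 14: signal(T2) -> count=3 queue=[] holders={none}
Step 15: wait(T4) -> count=2 queue=[] holders={T4}
Step 16: signal(T4) -> count=3 queue=[] holders={none}
Step 17: wait(T2) -> count=2 queue=[] holders={T2}
Step 18: wait(T1) -> count=1 queue=[] holders={T1,T2}
Step 19: signal(T2) -> count=2 queue=[] holders={T1}
Final holders: {T1} -> 1 thread(s)

Answer: 1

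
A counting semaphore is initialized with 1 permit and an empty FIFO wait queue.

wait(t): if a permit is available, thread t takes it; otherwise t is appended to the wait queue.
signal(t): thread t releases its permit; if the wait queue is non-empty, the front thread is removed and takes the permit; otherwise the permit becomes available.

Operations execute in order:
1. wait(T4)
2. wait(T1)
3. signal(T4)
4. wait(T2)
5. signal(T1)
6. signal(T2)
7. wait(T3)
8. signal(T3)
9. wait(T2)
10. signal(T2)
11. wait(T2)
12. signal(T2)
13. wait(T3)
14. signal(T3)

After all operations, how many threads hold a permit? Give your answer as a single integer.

Answer: 0

Derivation:
Step 1: wait(T4) -> count=0 queue=[] holders={T4}
Step 2: wait(T1) -> count=0 queue=[T1] holders={T4}
Step 3: signal(T4) -> count=0 queue=[] holders={T1}
Step 4: wait(T2) -> count=0 queue=[T2] holders={T1}
Step 5: signal(T1) -> count=0 queue=[] holders={T2}
Step 6: signal(T2) -> count=1 queue=[] holders={none}
Step 7: wait(T3) -> count=0 queue=[] holders={T3}
Step 8: signal(T3) -> count=1 queue=[] holders={none}
Step 9: wait(T2) -> count=0 queue=[] holders={T2}
Step 10: signal(T2) -> count=1 queue=[] holders={none}
Step 11: wait(T2) -> count=0 queue=[] holders={T2}
Step 12: signal(T2) -> count=1 queue=[] holders={none}
Step 13: wait(T3) -> count=0 queue=[] holders={T3}
Step 14: signal(T3) -> count=1 queue=[] holders={none}
Final holders: {none} -> 0 thread(s)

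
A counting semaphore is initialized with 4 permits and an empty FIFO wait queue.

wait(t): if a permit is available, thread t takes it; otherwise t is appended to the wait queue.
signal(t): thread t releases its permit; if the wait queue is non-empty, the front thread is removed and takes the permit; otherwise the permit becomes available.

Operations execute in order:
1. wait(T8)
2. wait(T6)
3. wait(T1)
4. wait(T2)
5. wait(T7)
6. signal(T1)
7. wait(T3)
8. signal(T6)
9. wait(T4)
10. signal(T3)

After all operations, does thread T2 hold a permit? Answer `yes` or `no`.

Step 1: wait(T8) -> count=3 queue=[] holders={T8}
Step 2: wait(T6) -> count=2 queue=[] holders={T6,T8}
Step 3: wait(T1) -> count=1 queue=[] holders={T1,T6,T8}
Step 4: wait(T2) -> count=0 queue=[] holders={T1,T2,T6,T8}
Step 5: wait(T7) -> count=0 queue=[T7] holders={T1,T2,T6,T8}
Step 6: signal(T1) -> count=0 queue=[] holders={T2,T6,T7,T8}
Step 7: wait(T3) -> count=0 queue=[T3] holders={T2,T6,T7,T8}
Step 8: signal(T6) -> count=0 queue=[] holders={T2,T3,T7,T8}
Step 9: wait(T4) -> count=0 queue=[T4] holders={T2,T3,T7,T8}
Step 10: signal(T3) -> count=0 queue=[] holders={T2,T4,T7,T8}
Final holders: {T2,T4,T7,T8} -> T2 in holders

Answer: yes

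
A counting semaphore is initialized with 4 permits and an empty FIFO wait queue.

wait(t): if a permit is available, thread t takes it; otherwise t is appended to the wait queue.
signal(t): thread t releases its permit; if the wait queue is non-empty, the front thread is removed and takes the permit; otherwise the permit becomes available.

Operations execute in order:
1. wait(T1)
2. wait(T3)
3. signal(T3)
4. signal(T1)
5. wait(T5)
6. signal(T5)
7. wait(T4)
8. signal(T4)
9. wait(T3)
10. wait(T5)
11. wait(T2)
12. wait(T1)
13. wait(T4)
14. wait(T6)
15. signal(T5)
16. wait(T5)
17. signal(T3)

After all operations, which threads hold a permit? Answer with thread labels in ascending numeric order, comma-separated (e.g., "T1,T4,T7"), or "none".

Step 1: wait(T1) -> count=3 queue=[] holders={T1}
Step 2: wait(T3) -> count=2 queue=[] holders={T1,T3}
Step 3: signal(T3) -> count=3 queue=[] holders={T1}
Step 4: signal(T1) -> count=4 queue=[] holders={none}
Step 5: wait(T5) -> count=3 queue=[] holders={T5}
Step 6: signal(T5) -> count=4 queue=[] holders={none}
Step 7: wait(T4) -> count=3 queue=[] holders={T4}
Step 8: signal(T4) -> count=4 queue=[] holders={none}
Step 9: wait(T3) -> count=3 queue=[] holders={T3}
Step 10: wait(T5) -> count=2 queue=[] holders={T3,T5}
Step 11: wait(T2) -> count=1 queue=[] holders={T2,T3,T5}
Step 12: wait(T1) -> count=0 queue=[] holders={T1,T2,T3,T5}
Step 13: wait(T4) -> count=0 queue=[T4] holders={T1,T2,T3,T5}
Step 14: wait(T6) -> count=0 queue=[T4,T6] holders={T1,T2,T3,T5}
Step 15: signal(T5) -> count=0 queue=[T6] holders={T1,T2,T3,T4}
Step 16: wait(T5) -> count=0 queue=[T6,T5] holders={T1,T2,T3,T4}
Step 17: signal(T3) -> count=0 queue=[T5] holders={T1,T2,T4,T6}
Final holders: T1,T2,T4,T6

Answer: T1,T2,T4,T6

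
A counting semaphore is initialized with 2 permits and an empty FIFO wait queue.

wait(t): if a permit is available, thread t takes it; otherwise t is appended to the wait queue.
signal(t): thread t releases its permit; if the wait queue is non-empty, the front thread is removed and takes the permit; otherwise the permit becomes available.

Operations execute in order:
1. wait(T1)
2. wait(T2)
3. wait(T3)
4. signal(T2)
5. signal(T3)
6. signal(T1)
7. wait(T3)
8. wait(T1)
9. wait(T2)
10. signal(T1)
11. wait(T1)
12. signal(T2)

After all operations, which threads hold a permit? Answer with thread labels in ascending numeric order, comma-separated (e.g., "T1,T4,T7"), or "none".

Step 1: wait(T1) -> count=1 queue=[] holders={T1}
Step 2: wait(T2) -> count=0 queue=[] holders={T1,T2}
Step 3: wait(T3) -> count=0 queue=[T3] holders={T1,T2}
Step 4: signal(T2) -> count=0 queue=[] holders={T1,T3}
Step 5: signal(T3) -> count=1 queue=[] holders={T1}
Step 6: signal(T1) -> count=2 queue=[] holders={none}
Step 7: wait(T3) -> count=1 queue=[] holders={T3}
Step 8: wait(T1) -> count=0 queue=[] holders={T1,T3}
Step 9: wait(T2) -> count=0 queue=[T2] holders={T1,T3}
Step 10: signal(T1) -> count=0 queue=[] holders={T2,T3}
Step 11: wait(T1) -> count=0 queue=[T1] holders={T2,T3}
Step 12: signal(T2) -> count=0 queue=[] holders={T1,T3}
Final holders: T1,T3

Answer: T1,T3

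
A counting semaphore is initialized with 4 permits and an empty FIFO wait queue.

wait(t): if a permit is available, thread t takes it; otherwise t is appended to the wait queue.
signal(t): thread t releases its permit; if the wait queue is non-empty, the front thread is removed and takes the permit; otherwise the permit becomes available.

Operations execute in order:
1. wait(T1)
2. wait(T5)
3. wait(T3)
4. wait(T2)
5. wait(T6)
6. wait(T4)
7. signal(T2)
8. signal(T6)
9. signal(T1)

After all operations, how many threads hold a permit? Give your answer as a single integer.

Answer: 3

Derivation:
Step 1: wait(T1) -> count=3 queue=[] holders={T1}
Step 2: wait(T5) -> count=2 queue=[] holders={T1,T5}
Step 3: wait(T3) -> count=1 queue=[] holders={T1,T3,T5}
Step 4: wait(T2) -> count=0 queue=[] holders={T1,T2,T3,T5}
Step 5: wait(T6) -> count=0 queue=[T6] holders={T1,T2,T3,T5}
Step 6: wait(T4) -> count=0 queue=[T6,T4] holders={T1,T2,T3,T5}
Step 7: signal(T2) -> count=0 queue=[T4] holders={T1,T3,T5,T6}
Step 8: signal(T6) -> count=0 queue=[] holders={T1,T3,T4,T5}
Step 9: signal(T1) -> count=1 queue=[] holders={T3,T4,T5}
Final holders: {T3,T4,T5} -> 3 thread(s)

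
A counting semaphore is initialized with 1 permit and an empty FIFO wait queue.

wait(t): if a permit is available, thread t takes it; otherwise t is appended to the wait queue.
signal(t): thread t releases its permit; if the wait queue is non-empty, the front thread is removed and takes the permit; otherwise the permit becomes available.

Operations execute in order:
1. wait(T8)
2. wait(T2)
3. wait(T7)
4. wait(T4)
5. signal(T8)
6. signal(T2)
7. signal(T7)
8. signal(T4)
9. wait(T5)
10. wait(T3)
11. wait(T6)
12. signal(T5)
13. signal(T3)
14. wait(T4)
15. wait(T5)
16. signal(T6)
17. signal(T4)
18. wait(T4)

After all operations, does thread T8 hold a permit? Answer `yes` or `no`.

Step 1: wait(T8) -> count=0 queue=[] holders={T8}
Step 2: wait(T2) -> count=0 queue=[T2] holders={T8}
Step 3: wait(T7) -> count=0 queue=[T2,T7] holders={T8}
Step 4: wait(T4) -> count=0 queue=[T2,T7,T4] holders={T8}
Step 5: signal(T8) -> count=0 queue=[T7,T4] holders={T2}
Step 6: signal(T2) -> count=0 queue=[T4] holders={T7}
Step 7: signal(T7) -> count=0 queue=[] holders={T4}
Step 8: signal(T4) -> count=1 queue=[] holders={none}
Step 9: wait(T5) -> count=0 queue=[] holders={T5}
Step 10: wait(T3) -> count=0 queue=[T3] holders={T5}
Step 11: wait(T6) -> count=0 queue=[T3,T6] holders={T5}
Step 12: signal(T5) -> count=0 queue=[T6] holders={T3}
Step 13: signal(T3) -> count=0 queue=[] holders={T6}
Step 14: wait(T4) -> count=0 queue=[T4] holders={T6}
Step 15: wait(T5) -> count=0 queue=[T4,T5] holders={T6}
Step 16: signal(T6) -> count=0 queue=[T5] holders={T4}
Step 17: signal(T4) -> count=0 queue=[] holders={T5}
Step 18: wait(T4) -> count=0 queue=[T4] holders={T5}
Final holders: {T5} -> T8 not in holders

Answer: no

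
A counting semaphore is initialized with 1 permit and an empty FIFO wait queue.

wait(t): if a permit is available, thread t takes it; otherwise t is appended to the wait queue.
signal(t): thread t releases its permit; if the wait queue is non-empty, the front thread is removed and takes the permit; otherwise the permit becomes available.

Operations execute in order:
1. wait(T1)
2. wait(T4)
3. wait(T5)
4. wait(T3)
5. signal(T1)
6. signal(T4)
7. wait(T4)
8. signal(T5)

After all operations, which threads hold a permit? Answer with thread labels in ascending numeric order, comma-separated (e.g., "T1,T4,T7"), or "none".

Answer: T3

Derivation:
Step 1: wait(T1) -> count=0 queue=[] holders={T1}
Step 2: wait(T4) -> count=0 queue=[T4] holders={T1}
Step 3: wait(T5) -> count=0 queue=[T4,T5] holders={T1}
Step 4: wait(T3) -> count=0 queue=[T4,T5,T3] holders={T1}
Step 5: signal(T1) -> count=0 queue=[T5,T3] holders={T4}
Step 6: signal(T4) -> count=0 queue=[T3] holders={T5}
Step 7: wait(T4) -> count=0 queue=[T3,T4] holders={T5}
Step 8: signal(T5) -> count=0 queue=[T4] holders={T3}
Final holders: T3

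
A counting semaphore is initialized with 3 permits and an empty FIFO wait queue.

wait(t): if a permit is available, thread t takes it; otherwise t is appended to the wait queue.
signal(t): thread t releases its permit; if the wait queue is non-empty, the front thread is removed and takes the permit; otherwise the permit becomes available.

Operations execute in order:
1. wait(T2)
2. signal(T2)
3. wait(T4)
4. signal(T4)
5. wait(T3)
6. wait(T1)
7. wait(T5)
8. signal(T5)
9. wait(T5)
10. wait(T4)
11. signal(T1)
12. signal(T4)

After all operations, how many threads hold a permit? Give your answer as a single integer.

Answer: 2

Derivation:
Step 1: wait(T2) -> count=2 queue=[] holders={T2}
Step 2: signal(T2) -> count=3 queue=[] holders={none}
Step 3: wait(T4) -> count=2 queue=[] holders={T4}
Step 4: signal(T4) -> count=3 queue=[] holders={none}
Step 5: wait(T3) -> count=2 queue=[] holders={T3}
Step 6: wait(T1) -> count=1 queue=[] holders={T1,T3}
Step 7: wait(T5) -> count=0 queue=[] holders={T1,T3,T5}
Step 8: signal(T5) -> count=1 queue=[] holders={T1,T3}
Step 9: wait(T5) -> count=0 queue=[] holders={T1,T3,T5}
Step 10: wait(T4) -> count=0 queue=[T4] holders={T1,T3,T5}
Step 11: signal(T1) -> count=0 queue=[] holders={T3,T4,T5}
Step 12: signal(T4) -> count=1 queue=[] holders={T3,T5}
Final holders: {T3,T5} -> 2 thread(s)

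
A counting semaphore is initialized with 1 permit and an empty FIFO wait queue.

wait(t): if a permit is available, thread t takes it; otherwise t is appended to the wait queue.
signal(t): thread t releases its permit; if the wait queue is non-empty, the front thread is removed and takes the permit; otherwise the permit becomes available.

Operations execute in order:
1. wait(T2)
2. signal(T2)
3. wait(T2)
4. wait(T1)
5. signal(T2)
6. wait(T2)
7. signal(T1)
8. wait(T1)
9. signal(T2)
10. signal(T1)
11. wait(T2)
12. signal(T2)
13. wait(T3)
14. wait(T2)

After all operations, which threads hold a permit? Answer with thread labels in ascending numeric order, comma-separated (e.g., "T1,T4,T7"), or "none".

Step 1: wait(T2) -> count=0 queue=[] holders={T2}
Step 2: signal(T2) -> count=1 queue=[] holders={none}
Step 3: wait(T2) -> count=0 queue=[] holders={T2}
Step 4: wait(T1) -> count=0 queue=[T1] holders={T2}
Step 5: signal(T2) -> count=0 queue=[] holders={T1}
Step 6: wait(T2) -> count=0 queue=[T2] holders={T1}
Step 7: signal(T1) -> count=0 queue=[] holders={T2}
Step 8: wait(T1) -> count=0 queue=[T1] holders={T2}
Step 9: signal(T2) -> count=0 queue=[] holders={T1}
Step 10: signal(T1) -> count=1 queue=[] holders={none}
Step 11: wait(T2) -> count=0 queue=[] holders={T2}
Step 12: signal(T2) -> count=1 queue=[] holders={none}
Step 13: wait(T3) -> count=0 queue=[] holders={T3}
Step 14: wait(T2) -> count=0 queue=[T2] holders={T3}
Final holders: T3

Answer: T3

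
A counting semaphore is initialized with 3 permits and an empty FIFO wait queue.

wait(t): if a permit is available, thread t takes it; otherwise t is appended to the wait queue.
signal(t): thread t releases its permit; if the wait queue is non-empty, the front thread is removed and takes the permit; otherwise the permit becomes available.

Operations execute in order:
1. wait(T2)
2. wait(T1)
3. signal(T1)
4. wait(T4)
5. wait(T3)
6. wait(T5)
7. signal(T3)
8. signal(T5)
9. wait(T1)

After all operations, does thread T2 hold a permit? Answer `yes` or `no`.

Step 1: wait(T2) -> count=2 queue=[] holders={T2}
Step 2: wait(T1) -> count=1 queue=[] holders={T1,T2}
Step 3: signal(T1) -> count=2 queue=[] holders={T2}
Step 4: wait(T4) -> count=1 queue=[] holders={T2,T4}
Step 5: wait(T3) -> count=0 queue=[] holders={T2,T3,T4}
Step 6: wait(T5) -> count=0 queue=[T5] holders={T2,T3,T4}
Step 7: signal(T3) -> count=0 queue=[] holders={T2,T4,T5}
Step 8: signal(T5) -> count=1 queue=[] holders={T2,T4}
Step 9: wait(T1) -> count=0 queue=[] holders={T1,T2,T4}
Final holders: {T1,T2,T4} -> T2 in holders

Answer: yes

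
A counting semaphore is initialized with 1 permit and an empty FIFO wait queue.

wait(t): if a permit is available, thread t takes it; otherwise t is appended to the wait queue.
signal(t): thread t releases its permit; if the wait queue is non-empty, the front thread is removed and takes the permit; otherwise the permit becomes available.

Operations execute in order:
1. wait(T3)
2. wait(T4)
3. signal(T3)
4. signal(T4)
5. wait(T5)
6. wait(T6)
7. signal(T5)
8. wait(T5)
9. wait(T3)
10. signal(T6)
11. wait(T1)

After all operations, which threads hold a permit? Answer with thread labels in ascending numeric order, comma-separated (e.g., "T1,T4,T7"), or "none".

Step 1: wait(T3) -> count=0 queue=[] holders={T3}
Step 2: wait(T4) -> count=0 queue=[T4] holders={T3}
Step 3: signal(T3) -> count=0 queue=[] holders={T4}
Step 4: signal(T4) -> count=1 queue=[] holders={none}
Step 5: wait(T5) -> count=0 queue=[] holders={T5}
Step 6: wait(T6) -> count=0 queue=[T6] holders={T5}
Step 7: signal(T5) -> count=0 queue=[] holders={T6}
Step 8: wait(T5) -> count=0 queue=[T5] holders={T6}
Step 9: wait(T3) -> count=0 queue=[T5,T3] holders={T6}
Step 10: signal(T6) -> count=0 queue=[T3] holders={T5}
Step 11: wait(T1) -> count=0 queue=[T3,T1] holders={T5}
Final holders: T5

Answer: T5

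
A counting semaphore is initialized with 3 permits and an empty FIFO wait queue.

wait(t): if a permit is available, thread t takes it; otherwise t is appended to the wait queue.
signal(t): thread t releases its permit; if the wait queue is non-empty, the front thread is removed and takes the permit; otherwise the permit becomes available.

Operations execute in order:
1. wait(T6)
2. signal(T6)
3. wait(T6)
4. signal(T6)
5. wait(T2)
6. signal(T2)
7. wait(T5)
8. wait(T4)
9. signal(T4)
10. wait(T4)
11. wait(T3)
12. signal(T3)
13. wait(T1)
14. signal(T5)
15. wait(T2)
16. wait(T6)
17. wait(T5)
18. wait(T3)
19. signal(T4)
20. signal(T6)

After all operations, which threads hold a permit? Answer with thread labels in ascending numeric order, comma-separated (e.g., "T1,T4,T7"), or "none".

Step 1: wait(T6) -> count=2 queue=[] holders={T6}
Step 2: signal(T6) -> count=3 queue=[] holders={none}
Step 3: wait(T6) -> count=2 queue=[] holders={T6}
Step 4: signal(T6) -> count=3 queue=[] holders={none}
Step 5: wait(T2) -> count=2 queue=[] holders={T2}
Step 6: signal(T2) -> count=3 queue=[] holders={none}
Step 7: wait(T5) -> count=2 queue=[] holders={T5}
Step 8: wait(T4) -> count=1 queue=[] holders={T4,T5}
Step 9: signal(T4) -> count=2 queue=[] holders={T5}
Step 10: wait(T4) -> count=1 queue=[] holders={T4,T5}
Step 11: wait(T3) -> count=0 queue=[] holders={T3,T4,T5}
Step 12: signal(T3) -> count=1 queue=[] holders={T4,T5}
Step 13: wait(T1) -> count=0 queue=[] holders={T1,T4,T5}
Step 14: signal(T5) -> count=1 queue=[] holders={T1,T4}
Step 15: wait(T2) -> count=0 queue=[] holders={T1,T2,T4}
Step 16: wait(T6) -> count=0 queue=[T6] holders={T1,T2,T4}
Step 17: wait(T5) -> count=0 queue=[T6,T5] holders={T1,T2,T4}
Step 18: wait(T3) -> count=0 queue=[T6,T5,T3] holders={T1,T2,T4}
Step 19: signal(T4) -> count=0 queue=[T5,T3] holders={T1,T2,T6}
Step 20: signal(T6) -> count=0 queue=[T3] holders={T1,T2,T5}
Final holders: T1,T2,T5

Answer: T1,T2,T5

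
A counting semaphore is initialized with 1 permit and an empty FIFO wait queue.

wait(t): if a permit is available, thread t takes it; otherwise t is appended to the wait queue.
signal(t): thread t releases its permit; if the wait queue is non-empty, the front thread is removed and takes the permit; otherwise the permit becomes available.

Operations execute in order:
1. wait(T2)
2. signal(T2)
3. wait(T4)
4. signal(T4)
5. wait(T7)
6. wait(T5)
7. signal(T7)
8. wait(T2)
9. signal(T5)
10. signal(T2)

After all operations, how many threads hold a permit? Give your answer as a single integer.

Answer: 0

Derivation:
Step 1: wait(T2) -> count=0 queue=[] holders={T2}
Step 2: signal(T2) -> count=1 queue=[] holders={none}
Step 3: wait(T4) -> count=0 queue=[] holders={T4}
Step 4: signal(T4) -> count=1 queue=[] holders={none}
Step 5: wait(T7) -> count=0 queue=[] holders={T7}
Step 6: wait(T5) -> count=0 queue=[T5] holders={T7}
Step 7: signal(T7) -> count=0 queue=[] holders={T5}
Step 8: wait(T2) -> count=0 queue=[T2] holders={T5}
Step 9: signal(T5) -> count=0 queue=[] holders={T2}
Step 10: signal(T2) -> count=1 queue=[] holders={none}
Final holders: {none} -> 0 thread(s)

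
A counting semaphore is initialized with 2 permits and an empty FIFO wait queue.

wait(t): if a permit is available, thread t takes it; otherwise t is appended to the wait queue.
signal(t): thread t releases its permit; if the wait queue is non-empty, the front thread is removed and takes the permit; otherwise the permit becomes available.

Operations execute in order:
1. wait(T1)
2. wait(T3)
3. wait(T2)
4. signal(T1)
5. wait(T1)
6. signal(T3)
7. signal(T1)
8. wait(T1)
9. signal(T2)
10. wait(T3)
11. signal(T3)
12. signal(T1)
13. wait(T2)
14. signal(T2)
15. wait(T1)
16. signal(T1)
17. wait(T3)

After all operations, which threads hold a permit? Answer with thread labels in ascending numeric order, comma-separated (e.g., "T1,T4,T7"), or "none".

Step 1: wait(T1) -> count=1 queue=[] holders={T1}
Step 2: wait(T3) -> count=0 queue=[] holders={T1,T3}
Step 3: wait(T2) -> count=0 queue=[T2] holders={T1,T3}
Step 4: signal(T1) -> count=0 queue=[] holders={T2,T3}
Step 5: wait(T1) -> count=0 queue=[T1] holders={T2,T3}
Step 6: signal(T3) -> count=0 queue=[] holders={T1,T2}
Step 7: signal(T1) -> count=1 queue=[] holders={T2}
Step 8: wait(T1) -> count=0 queue=[] holders={T1,T2}
Step 9: signal(T2) -> count=1 queue=[] holders={T1}
Step 10: wait(T3) -> count=0 queue=[] holders={T1,T3}
Step 11: signal(T3) -> count=1 queue=[] holders={T1}
Step 12: signal(T1) -> count=2 queue=[] holders={none}
Step 13: wait(T2) -> count=1 queue=[] holders={T2}
Step 14: signal(T2) -> count=2 queue=[] holders={none}
Step 15: wait(T1) -> count=1 queue=[] holders={T1}
Step 16: signal(T1) -> count=2 queue=[] holders={none}
Step 17: wait(T3) -> count=1 queue=[] holders={T3}
Final holders: T3

Answer: T3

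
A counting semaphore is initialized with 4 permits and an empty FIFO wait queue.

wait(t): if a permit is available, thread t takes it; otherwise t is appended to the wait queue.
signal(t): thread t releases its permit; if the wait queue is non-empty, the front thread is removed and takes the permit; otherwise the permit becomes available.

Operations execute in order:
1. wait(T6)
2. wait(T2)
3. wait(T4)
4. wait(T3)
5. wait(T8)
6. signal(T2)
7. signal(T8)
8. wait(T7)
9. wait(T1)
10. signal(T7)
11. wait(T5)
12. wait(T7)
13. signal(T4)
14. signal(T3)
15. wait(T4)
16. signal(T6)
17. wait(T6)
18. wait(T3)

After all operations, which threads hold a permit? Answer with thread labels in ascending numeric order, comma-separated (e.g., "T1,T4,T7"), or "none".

Step 1: wait(T6) -> count=3 queue=[] holders={T6}
Step 2: wait(T2) -> count=2 queue=[] holders={T2,T6}
Step 3: wait(T4) -> count=1 queue=[] holders={T2,T4,T6}
Step 4: wait(T3) -> count=0 queue=[] holders={T2,T3,T4,T6}
Step 5: wait(T8) -> count=0 queue=[T8] holders={T2,T3,T4,T6}
Step 6: signal(T2) -> count=0 queue=[] holders={T3,T4,T6,T8}
Step 7: signal(T8) -> count=1 queue=[] holders={T3,T4,T6}
Step 8: wait(T7) -> count=0 queue=[] holders={T3,T4,T6,T7}
Step 9: wait(T1) -> count=0 queue=[T1] holders={T3,T4,T6,T7}
Step 10: signal(T7) -> count=0 queue=[] holders={T1,T3,T4,T6}
Step 11: wait(T5) -> count=0 queue=[T5] holders={T1,T3,T4,T6}
Step 12: wait(T7) -> count=0 queue=[T5,T7] holders={T1,T3,T4,T6}
Step 13: signal(T4) -> count=0 queue=[T7] holders={T1,T3,T5,T6}
Step 14: signal(T3) -> count=0 queue=[] holders={T1,T5,T6,T7}
Step 15: wait(T4) -> count=0 queue=[T4] holders={T1,T5,T6,T7}
Step 16: signal(T6) -> count=0 queue=[] holders={T1,T4,T5,T7}
Step 17: wait(T6) -> count=0 queue=[T6] holders={T1,T4,T5,T7}
Step 18: wait(T3) -> count=0 queue=[T6,T3] holders={T1,T4,T5,T7}
Final holders: T1,T4,T5,T7

Answer: T1,T4,T5,T7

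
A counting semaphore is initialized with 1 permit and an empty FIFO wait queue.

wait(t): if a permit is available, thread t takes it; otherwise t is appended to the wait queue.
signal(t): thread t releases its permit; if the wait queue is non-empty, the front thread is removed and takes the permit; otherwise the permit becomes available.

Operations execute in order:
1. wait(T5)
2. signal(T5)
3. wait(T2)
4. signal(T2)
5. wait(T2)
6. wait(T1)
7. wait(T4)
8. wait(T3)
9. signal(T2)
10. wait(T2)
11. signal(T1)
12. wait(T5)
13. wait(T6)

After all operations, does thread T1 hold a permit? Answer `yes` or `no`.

Answer: no

Derivation:
Step 1: wait(T5) -> count=0 queue=[] holders={T5}
Step 2: signal(T5) -> count=1 queue=[] holders={none}
Step 3: wait(T2) -> count=0 queue=[] holders={T2}
Step 4: signal(T2) -> count=1 queue=[] holders={none}
Step 5: wait(T2) -> count=0 queue=[] holders={T2}
Step 6: wait(T1) -> count=0 queue=[T1] holders={T2}
Step 7: wait(T4) -> count=0 queue=[T1,T4] holders={T2}
Step 8: wait(T3) -> count=0 queue=[T1,T4,T3] holders={T2}
Step 9: signal(T2) -> count=0 queue=[T4,T3] holders={T1}
Step 10: wait(T2) -> count=0 queue=[T4,T3,T2] holders={T1}
Step 11: signal(T1) -> count=0 queue=[T3,T2] holders={T4}
Step 12: wait(T5) -> count=0 queue=[T3,T2,T5] holders={T4}
Step 13: wait(T6) -> count=0 queue=[T3,T2,T5,T6] holders={T4}
Final holders: {T4} -> T1 not in holders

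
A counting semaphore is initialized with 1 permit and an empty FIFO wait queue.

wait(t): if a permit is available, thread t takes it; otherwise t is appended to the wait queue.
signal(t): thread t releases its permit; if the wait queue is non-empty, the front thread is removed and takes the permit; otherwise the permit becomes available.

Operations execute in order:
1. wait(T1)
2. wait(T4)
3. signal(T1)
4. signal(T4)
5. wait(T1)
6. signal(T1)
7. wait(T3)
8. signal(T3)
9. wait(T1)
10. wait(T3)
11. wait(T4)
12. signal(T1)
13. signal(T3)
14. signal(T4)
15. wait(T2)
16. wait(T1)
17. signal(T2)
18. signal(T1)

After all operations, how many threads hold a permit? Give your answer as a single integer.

Answer: 0

Derivation:
Step 1: wait(T1) -> count=0 queue=[] holders={T1}
Step 2: wait(T4) -> count=0 queue=[T4] holders={T1}
Step 3: signal(T1) -> count=0 queue=[] holders={T4}
Step 4: signal(T4) -> count=1 queue=[] holders={none}
Step 5: wait(T1) -> count=0 queue=[] holders={T1}
Step 6: signal(T1) -> count=1 queue=[] holders={none}
Step 7: wait(T3) -> count=0 queue=[] holders={T3}
Step 8: signal(T3) -> count=1 queue=[] holders={none}
Step 9: wait(T1) -> count=0 queue=[] holders={T1}
Step 10: wait(T3) -> count=0 queue=[T3] holders={T1}
Step 11: wait(T4) -> count=0 queue=[T3,T4] holders={T1}
Step 12: signal(T1) -> count=0 queue=[T4] holders={T3}
Step 13: signal(T3) -> count=0 queue=[] holders={T4}
Step 14: signal(T4) -> count=1 queue=[] holders={none}
Step 15: wait(T2) -> count=0 queue=[] holders={T2}
Step 16: wait(T1) -> count=0 queue=[T1] holders={T2}
Step 17: signal(T2) -> count=0 queue=[] holders={T1}
Step 18: signal(T1) -> count=1 queue=[] holders={none}
Final holders: {none} -> 0 thread(s)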